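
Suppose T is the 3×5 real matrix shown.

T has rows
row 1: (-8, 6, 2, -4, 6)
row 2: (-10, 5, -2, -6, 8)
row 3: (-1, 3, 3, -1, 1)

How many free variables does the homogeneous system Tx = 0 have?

Row reduce to echelon form.
R2 ← R2 − (5/4)·R1: [0, -5/2, -9/2, -1, 1/2]
R3 ← R3 − (1/8)·R1: [0, 9/4, 11/4, -1/2, 1/4]
R3 ← R3 + (9/10)·R2: [0, 0, -13/10, -7/5, 7/10]
3 nonzero rows, so rank(T) = 3.
T has 5 columns; by rank–nullity, nullity = 5 − 3 = 2.

2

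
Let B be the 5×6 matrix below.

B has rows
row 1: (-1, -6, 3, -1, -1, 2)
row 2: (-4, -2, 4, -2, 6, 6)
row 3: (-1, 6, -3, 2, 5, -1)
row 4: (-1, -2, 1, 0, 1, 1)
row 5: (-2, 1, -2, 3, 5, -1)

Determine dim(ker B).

3

Row reduce to echelon form.
R2 ← R2 − (4)·R1: [0, 22, -8, 2, 10, -2]
R3 ← R3 − R1: [0, 12, -6, 3, 6, -3]
R4 ← R4 − R1: [0, 4, -2, 1, 2, -1]
R5 ← R5 − (2)·R1: [0, 13, -8, 5, 7, -5]
R3 ← R3 − (6/11)·R2: [0, 0, -18/11, 21/11, 6/11, -21/11]
R4 ← R4 − (2/11)·R2: [0, 0, -6/11, 7/11, 2/11, -7/11]
R5 ← R5 − (13/22)·R2: [0, 0, -36/11, 42/11, 12/11, -42/11]
R4 ← R4 − (1/3)·R3: [0, 0, 0, 0, 0, 0]
R5 ← R5 − (2)·R3: [0, 0, 0, 0, 0, 0]
3 nonzero rows, so rank(B) = 3.
B has 6 columns; by rank–nullity, nullity = 6 − 3 = 3.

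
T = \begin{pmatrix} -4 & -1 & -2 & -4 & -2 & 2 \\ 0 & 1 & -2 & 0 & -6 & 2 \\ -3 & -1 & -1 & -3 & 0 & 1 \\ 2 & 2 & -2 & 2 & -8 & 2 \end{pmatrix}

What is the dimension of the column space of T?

2

Row reduce to echelon form.
R3 ← R3 − (3/4)·R1: [0, -1/4, 1/2, 0, 3/2, -1/2]
R4 ← R4 + (1/2)·R1: [0, 3/2, -3, 0, -9, 3]
R3 ← R3 + (1/4)·R2: [0, 0, 0, 0, 0, 0]
R4 ← R4 − (3/2)·R2: [0, 0, 0, 0, 0, 0]
Echelon form has 2 nonzero rows, so rank(T) = 2.
The column space has dimension equal to the rank: 2.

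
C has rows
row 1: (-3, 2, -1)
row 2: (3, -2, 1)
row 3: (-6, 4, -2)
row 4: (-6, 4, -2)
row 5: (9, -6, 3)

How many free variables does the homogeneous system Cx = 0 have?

Row reduce to echelon form.
R2 ← R2 + R1: [0, 0, 0]
R3 ← R3 − (2)·R1: [0, 0, 0]
R4 ← R4 − (2)·R1: [0, 0, 0]
R5 ← R5 + (3)·R1: [0, 0, 0]
1 nonzero row, so rank(C) = 1.
C has 3 columns; by rank–nullity, nullity = 3 − 1 = 2.

2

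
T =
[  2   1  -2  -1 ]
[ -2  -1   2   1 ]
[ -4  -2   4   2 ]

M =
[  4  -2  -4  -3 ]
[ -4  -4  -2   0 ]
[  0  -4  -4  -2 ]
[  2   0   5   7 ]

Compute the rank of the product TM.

First compute TM:
[[  2,   0,  -7,  -9],
 [ -2,   0,   7,   9],
 [ -4,   0,  14,  18]]
Now row reduce the product.
R2 ← R2 + R1: [0, 0, 0, 0]
R3 ← R3 + (2)·R1: [0, 0, 0, 0]
1 nonzero row, so rank(TM) = 1.

1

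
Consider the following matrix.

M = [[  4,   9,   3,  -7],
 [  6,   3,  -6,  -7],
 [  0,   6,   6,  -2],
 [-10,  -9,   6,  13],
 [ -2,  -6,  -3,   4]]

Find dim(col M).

2

Row reduce to echelon form.
R2 ← R2 − (3/2)·R1: [0, -21/2, -21/2, 7/2]
R4 ← R4 + (5/2)·R1: [0, 27/2, 27/2, -9/2]
R5 ← R5 + (1/2)·R1: [0, -3/2, -3/2, 1/2]
R3 ← R3 + (4/7)·R2: [0, 0, 0, 0]
R4 ← R4 + (9/7)·R2: [0, 0, 0, 0]
R5 ← R5 − (1/7)·R2: [0, 0, 0, 0]
Echelon form has 2 nonzero rows, so rank(M) = 2.
The column space has dimension equal to the rank: 2.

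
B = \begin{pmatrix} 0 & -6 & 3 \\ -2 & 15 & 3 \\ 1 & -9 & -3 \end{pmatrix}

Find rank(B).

3

Row reduce to echelon form.
Swap R1 ↔ R2
R3 ← R3 + (1/2)·R1: [0, -3/2, -3/2]
R3 ← R3 − (1/4)·R2: [0, 0, -9/4]
Echelon form has 3 nonzero rows, so rank(B) = 3.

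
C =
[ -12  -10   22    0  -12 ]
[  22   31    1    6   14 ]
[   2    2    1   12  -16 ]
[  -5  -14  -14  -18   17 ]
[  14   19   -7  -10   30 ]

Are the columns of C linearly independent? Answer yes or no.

no

Row reduce C to echelon form.
R2 ← R2 + (11/6)·R1: [0, 38/3, 124/3, 6, -8]
R3 ← R3 + (1/6)·R1: [0, 1/3, 14/3, 12, -18]
R4 ← R4 − (5/12)·R1: [0, -59/6, -139/6, -18, 22]
R5 ← R5 + (7/6)·R1: [0, 22/3, 56/3, -10, 16]
R3 ← R3 − (1/38)·R2: [0, 0, 68/19, 225/19, -338/19]
R4 ← R4 + (59/76)·R2: [0, 0, 339/38, -507/38, 300/19]
R5 ← R5 − (11/19)·R2: [0, 0, -100/19, -256/19, 392/19]
R4 ← R4 − (339/136)·R3: [0, 0, 0, -5829/136, 4089/68]
R5 ← R5 + (25/17)·R3: [0, 0, 0, 67/17, -94/17]
R5 ← R5 + (8/87)·R4: [0, 0, 0, 0, 0]
4 pivots among 5 columns.
Only 4 < 5 pivot columns, so the columns are linearly dependent.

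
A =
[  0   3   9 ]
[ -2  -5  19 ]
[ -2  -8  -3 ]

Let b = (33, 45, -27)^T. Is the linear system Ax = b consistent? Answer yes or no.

Row reduce the augmented matrix [A | b].
Swap R1 ↔ R2
R3 ← R3 − R1: [0, -3, -22, -72]
R3 ← R3 + R2: [0, 0, -13, -39]
The echelon form has 3 nonzero rows, and every pivot lies in the first 3 columns, so rank(A) = rank([A|b]) = 3.
The system is consistent.

yes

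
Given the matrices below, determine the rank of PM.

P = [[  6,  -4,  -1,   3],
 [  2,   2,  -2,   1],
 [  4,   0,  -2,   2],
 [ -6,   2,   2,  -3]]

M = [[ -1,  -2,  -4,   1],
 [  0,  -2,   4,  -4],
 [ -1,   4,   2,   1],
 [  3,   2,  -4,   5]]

First compute PM:
[[  4,  -2, -54,  36],
 [  3, -14,  -8,  -3],
 [  4, -12, -28,  12],
 [ -5,  10,  48, -27]]
Now row reduce the product.
R2 ← R2 − (3/4)·R1: [0, -25/2, 65/2, -30]
R3 ← R3 − R1: [0, -10, 26, -24]
R4 ← R4 + (5/4)·R1: [0, 15/2, -39/2, 18]
R3 ← R3 − (4/5)·R2: [0, 0, 0, 0]
R4 ← R4 + (3/5)·R2: [0, 0, 0, 0]
2 nonzero rows, so rank(PM) = 2.

2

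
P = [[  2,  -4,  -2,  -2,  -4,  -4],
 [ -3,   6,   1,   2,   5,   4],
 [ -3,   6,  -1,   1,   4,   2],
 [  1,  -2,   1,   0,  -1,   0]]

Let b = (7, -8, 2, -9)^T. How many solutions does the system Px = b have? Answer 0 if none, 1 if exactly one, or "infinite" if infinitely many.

0

Row reduce the augmented matrix [P | b].
R2 ← R2 + (3/2)·R1: [0, 0, -2, -1, -1, -2, 5/2]
R3 ← R3 + (3/2)·R1: [0, 0, -4, -2, -2, -4, 25/2]
R4 ← R4 − (1/2)·R1: [0, 0, 2, 1, 1, 2, -25/2]
R3 ← R3 − (2)·R2: [0, 0, 0, 0, 0, 0, 15/2]
R4 ← R4 + R2: [0, 0, 0, 0, 0, 0, -10]
R4 ← R4 + (4/3)·R3: [0, 0, 0, 0, 0, 0, 0]
The echelon form has 3 nonzero rows; the last pivot sits in the augmented column, so rank(P) = 2 but rank([P|b]) = 3.
Since the ranks differ, the system is inconsistent.
It has no solutions.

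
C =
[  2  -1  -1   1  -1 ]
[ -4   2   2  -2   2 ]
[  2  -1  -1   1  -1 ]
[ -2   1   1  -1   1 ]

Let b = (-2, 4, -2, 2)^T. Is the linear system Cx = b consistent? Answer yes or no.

Row reduce the augmented matrix [C | b].
R2 ← R2 + (2)·R1: [0, 0, 0, 0, 0, 0]
R3 ← R3 − R1: [0, 0, 0, 0, 0, 0]
R4 ← R4 + R1: [0, 0, 0, 0, 0, 0]
The echelon form has 1 nonzero rows, and every pivot lies in the first 5 columns, so rank(C) = rank([C|b]) = 1.
The system is consistent.

yes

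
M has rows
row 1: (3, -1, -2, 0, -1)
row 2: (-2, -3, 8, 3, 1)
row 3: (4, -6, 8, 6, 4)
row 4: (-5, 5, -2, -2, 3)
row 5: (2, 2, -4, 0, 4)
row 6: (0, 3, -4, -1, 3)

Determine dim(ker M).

Row reduce to echelon form.
R2 ← R2 + (2/3)·R1: [0, -11/3, 20/3, 3, 1/3]
R3 ← R3 − (4/3)·R1: [0, -14/3, 32/3, 6, 16/3]
R4 ← R4 + (5/3)·R1: [0, 10/3, -16/3, -2, 4/3]
R5 ← R5 − (2/3)·R1: [0, 8/3, -8/3, 0, 14/3]
R3 ← R3 − (14/11)·R2: [0, 0, 24/11, 24/11, 54/11]
R4 ← R4 + (10/11)·R2: [0, 0, 8/11, 8/11, 18/11]
R5 ← R5 + (8/11)·R2: [0, 0, 24/11, 24/11, 54/11]
R6 ← R6 + (9/11)·R2: [0, 0, 16/11, 16/11, 36/11]
R4 ← R4 − (1/3)·R3: [0, 0, 0, 0, 0]
R5 ← R5 − R3: [0, 0, 0, 0, 0]
R6 ← R6 − (2/3)·R3: [0, 0, 0, 0, 0]
3 nonzero rows, so rank(M) = 3.
M has 5 columns; by rank–nullity, nullity = 5 − 3 = 2.

2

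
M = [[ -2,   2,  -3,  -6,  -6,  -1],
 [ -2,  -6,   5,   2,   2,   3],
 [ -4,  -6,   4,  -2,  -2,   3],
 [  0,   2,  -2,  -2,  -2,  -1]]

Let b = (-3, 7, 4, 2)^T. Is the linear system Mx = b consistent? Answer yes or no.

no

Row reduce the augmented matrix [M | b].
R2 ← R2 − R1: [0, -8, 8, 8, 8, 4, 10]
R3 ← R3 − (2)·R1: [0, -10, 10, 10, 10, 5, 10]
R3 ← R3 − (5/4)·R2: [0, 0, 0, 0, 0, 0, -5/2]
R4 ← R4 + (1/4)·R2: [0, 0, 0, 0, 0, 0, 9/2]
R4 ← R4 + (9/5)·R3: [0, 0, 0, 0, 0, 0, 0]
The echelon form has 3 nonzero rows; the last pivot sits in the augmented column, so rank(M) = 2 but rank([M|b]) = 3.
Since the ranks differ, the system is inconsistent.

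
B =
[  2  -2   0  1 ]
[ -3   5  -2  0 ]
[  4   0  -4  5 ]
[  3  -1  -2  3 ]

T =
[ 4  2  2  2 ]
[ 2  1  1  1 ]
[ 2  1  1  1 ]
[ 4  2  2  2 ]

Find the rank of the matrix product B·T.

First compute BT:
[[  8,   4,   4,   4],
 [ -6,  -3,  -3,  -3],
 [ 28,  14,  14,  14],
 [ 18,   9,   9,   9]]
Now row reduce the product.
R2 ← R2 + (3/4)·R1: [0, 0, 0, 0]
R3 ← R3 − (7/2)·R1: [0, 0, 0, 0]
R4 ← R4 − (9/4)·R1: [0, 0, 0, 0]
1 nonzero row, so rank(BT) = 1.

1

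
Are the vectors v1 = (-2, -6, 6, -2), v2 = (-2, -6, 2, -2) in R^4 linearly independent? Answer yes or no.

Form the matrix with these vectors as rows and row reduce.
R2 ← R2 − R1: [0, 0, -4, 0]
2 nonzero rows, so the 2 vectors span a space of dimension 2.
Since 2 = 2, the vectors are linearly independent.

yes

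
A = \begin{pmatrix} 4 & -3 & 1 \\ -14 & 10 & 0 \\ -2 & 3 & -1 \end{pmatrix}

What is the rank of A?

Row reduce to echelon form.
R2 ← R2 + (7/2)·R1: [0, -1/2, 7/2]
R3 ← R3 + (1/2)·R1: [0, 3/2, -1/2]
R3 ← R3 + (3)·R2: [0, 0, 10]
Echelon form has 3 nonzero rows, so rank(A) = 3.

3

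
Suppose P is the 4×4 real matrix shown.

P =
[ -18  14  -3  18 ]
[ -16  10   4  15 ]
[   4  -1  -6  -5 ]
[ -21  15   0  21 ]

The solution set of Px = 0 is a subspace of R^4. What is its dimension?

Row reduce to echelon form.
R2 ← R2 − (8/9)·R1: [0, -22/9, 20/3, -1]
R3 ← R3 + (2/9)·R1: [0, 19/9, -20/3, -1]
R4 ← R4 − (7/6)·R1: [0, -4/3, 7/2, 0]
R3 ← R3 + (19/22)·R2: [0, 0, -10/11, -41/22]
R4 ← R4 − (6/11)·R2: [0, 0, -3/22, 6/11]
R4 ← R4 − (3/20)·R3: [0, 0, 0, 33/40]
4 nonzero rows, so rank(P) = 4.
P has 4 columns; by rank–nullity, nullity = 4 − 4 = 0.

0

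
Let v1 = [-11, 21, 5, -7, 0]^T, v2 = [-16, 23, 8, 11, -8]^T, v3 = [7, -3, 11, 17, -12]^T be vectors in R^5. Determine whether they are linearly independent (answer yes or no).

yes

Form the matrix with these vectors as rows and row reduce.
R2 ← R2 − (16/11)·R1: [0, -83/11, 8/11, 233/11, -8]
R3 ← R3 + (7/11)·R1: [0, 114/11, 156/11, 138/11, -12]
R3 ← R3 + (114/83)·R2: [0, 0, 1260/83, 3456/83, -1908/83]
3 nonzero rows, so the 3 vectors span a space of dimension 3.
Since 3 = 3, the vectors are linearly independent.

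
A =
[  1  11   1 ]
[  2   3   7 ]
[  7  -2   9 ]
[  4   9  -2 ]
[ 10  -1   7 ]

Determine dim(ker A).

Row reduce to echelon form.
R2 ← R2 − (2)·R1: [0, -19, 5]
R3 ← R3 − (7)·R1: [0, -79, 2]
R4 ← R4 − (4)·R1: [0, -35, -6]
R5 ← R5 − (10)·R1: [0, -111, -3]
R3 ← R3 − (79/19)·R2: [0, 0, -357/19]
R4 ← R4 − (35/19)·R2: [0, 0, -289/19]
R5 ← R5 − (111/19)·R2: [0, 0, -612/19]
R4 ← R4 − (17/21)·R3: [0, 0, 0]
R5 ← R5 − (12/7)·R3: [0, 0, 0]
3 nonzero rows, so rank(A) = 3.
A has 3 columns; by rank–nullity, nullity = 3 − 3 = 0.

0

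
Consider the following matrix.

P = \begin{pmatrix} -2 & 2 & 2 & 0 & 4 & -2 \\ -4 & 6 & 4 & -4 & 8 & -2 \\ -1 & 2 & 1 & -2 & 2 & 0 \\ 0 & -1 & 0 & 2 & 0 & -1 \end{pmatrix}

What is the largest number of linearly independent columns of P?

2

Row reduce to echelon form.
R2 ← R2 − (2)·R1: [0, 2, 0, -4, 0, 2]
R3 ← R3 − (1/2)·R1: [0, 1, 0, -2, 0, 1]
R3 ← R3 − (1/2)·R2: [0, 0, 0, 0, 0, 0]
R4 ← R4 + (1/2)·R2: [0, 0, 0, 0, 0, 0]
Echelon form has 2 nonzero rows, so rank(P) = 2.
The rank gives the maximum number of linearly independent columns: 2.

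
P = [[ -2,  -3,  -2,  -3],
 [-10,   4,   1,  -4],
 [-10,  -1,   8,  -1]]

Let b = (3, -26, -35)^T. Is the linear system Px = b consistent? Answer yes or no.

yes

Row reduce the augmented matrix [P | b].
R2 ← R2 − (5)·R1: [0, 19, 11, 11, -41]
R3 ← R3 − (5)·R1: [0, 14, 18, 14, -50]
R3 ← R3 − (14/19)·R2: [0, 0, 188/19, 112/19, -376/19]
The echelon form has 3 nonzero rows, and every pivot lies in the first 4 columns, so rank(P) = rank([P|b]) = 3.
The system is consistent.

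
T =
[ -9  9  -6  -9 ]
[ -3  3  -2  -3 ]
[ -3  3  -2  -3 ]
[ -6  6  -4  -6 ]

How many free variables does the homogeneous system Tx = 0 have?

Row reduce to echelon form.
R2 ← R2 − (1/3)·R1: [0, 0, 0, 0]
R3 ← R3 − (1/3)·R1: [0, 0, 0, 0]
R4 ← R4 − (2/3)·R1: [0, 0, 0, 0]
1 nonzero row, so rank(T) = 1.
T has 4 columns; by rank–nullity, nullity = 4 − 1 = 3.

3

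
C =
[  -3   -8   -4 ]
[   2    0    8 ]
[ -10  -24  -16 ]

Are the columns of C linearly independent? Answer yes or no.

Row reduce C to echelon form.
R2 ← R2 + (2/3)·R1: [0, -16/3, 16/3]
R3 ← R3 − (10/3)·R1: [0, 8/3, -8/3]
R3 ← R3 + (1/2)·R2: [0, 0, 0]
2 pivots among 3 columns.
Only 2 < 3 pivot columns, so the columns are linearly dependent.

no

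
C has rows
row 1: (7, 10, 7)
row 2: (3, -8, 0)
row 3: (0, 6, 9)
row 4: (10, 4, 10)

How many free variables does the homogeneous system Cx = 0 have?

Row reduce to echelon form.
R2 ← R2 − (3/7)·R1: [0, -86/7, -3]
R4 ← R4 − (10/7)·R1: [0, -72/7, 0]
R3 ← R3 + (21/43)·R2: [0, 0, 324/43]
R4 ← R4 − (36/43)·R2: [0, 0, 108/43]
R4 ← R4 − (1/3)·R3: [0, 0, 0]
3 nonzero rows, so rank(C) = 3.
C has 3 columns; by rank–nullity, nullity = 3 − 3 = 0.

0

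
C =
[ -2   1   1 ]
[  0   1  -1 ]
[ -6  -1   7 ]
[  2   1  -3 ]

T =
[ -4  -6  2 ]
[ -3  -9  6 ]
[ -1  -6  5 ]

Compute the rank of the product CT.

First compute CT:
[[  4,  -3,   7],
 [ -2,  -3,   1],
 [ 20,   3,  17],
 [ -8,  -3,  -5]]
Now row reduce the product.
R2 ← R2 + (1/2)·R1: [0, -9/2, 9/2]
R3 ← R3 − (5)·R1: [0, 18, -18]
R4 ← R4 + (2)·R1: [0, -9, 9]
R3 ← R3 + (4)·R2: [0, 0, 0]
R4 ← R4 − (2)·R2: [0, 0, 0]
2 nonzero rows, so rank(CT) = 2.

2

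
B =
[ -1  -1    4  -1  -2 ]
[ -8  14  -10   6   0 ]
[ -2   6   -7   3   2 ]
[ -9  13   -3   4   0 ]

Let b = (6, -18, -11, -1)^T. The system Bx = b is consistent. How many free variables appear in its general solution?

2

Row reduce the augmented matrix [B | b].
R2 ← R2 − (8)·R1: [0, 22, -42, 14, 16, -66]
R3 ← R3 − (2)·R1: [0, 8, -15, 5, 6, -23]
R4 ← R4 − (9)·R1: [0, 22, -39, 13, 18, -55]
R3 ← R3 − (4/11)·R2: [0, 0, 3/11, -1/11, 2/11, 1]
R4 ← R4 − R2: [0, 0, 3, -1, 2, 11]
R4 ← R4 − (11)·R3: [0, 0, 0, 0, 0, 0]
The echelon form has 3 nonzero rows, and every pivot lies in the first 5 columns, so rank(B) = rank([B|b]) = 3.
The system is consistent.
Free variables = (unknowns) − (rank) = 5 − 3 = 2.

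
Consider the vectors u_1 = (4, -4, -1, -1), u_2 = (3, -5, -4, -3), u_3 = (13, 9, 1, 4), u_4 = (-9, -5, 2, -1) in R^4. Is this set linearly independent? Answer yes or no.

Form the matrix with these vectors as rows and row reduce.
R2 ← R2 − (3/4)·R1: [0, -2, -13/4, -9/4]
R3 ← R3 − (13/4)·R1: [0, 22, 17/4, 29/4]
R4 ← R4 + (9/4)·R1: [0, -14, -1/4, -13/4]
R3 ← R3 + (11)·R2: [0, 0, -63/2, -35/2]
R4 ← R4 − (7)·R2: [0, 0, 45/2, 25/2]
R4 ← R4 + (5/7)·R3: [0, 0, 0, 0]
3 nonzero rows, so the 4 vectors span a space of dimension 3.
Since 3 < 4, the vectors are linearly dependent.

no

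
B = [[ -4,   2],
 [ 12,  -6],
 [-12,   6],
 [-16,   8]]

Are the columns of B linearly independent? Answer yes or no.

no

Row reduce B to echelon form.
R2 ← R2 + (3)·R1: [0, 0]
R3 ← R3 − (3)·R1: [0, 0]
R4 ← R4 − (4)·R1: [0, 0]
1 pivot among 2 columns.
Only 1 < 2 pivot columns, so the columns are linearly dependent.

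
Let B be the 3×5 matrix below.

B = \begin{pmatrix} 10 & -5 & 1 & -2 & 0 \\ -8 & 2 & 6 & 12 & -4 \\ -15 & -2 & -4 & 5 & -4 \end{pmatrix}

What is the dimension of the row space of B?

Row reduce to echelon form.
R2 ← R2 + (4/5)·R1: [0, -2, 34/5, 52/5, -4]
R3 ← R3 + (3/2)·R1: [0, -19/2, -5/2, 2, -4]
R3 ← R3 − (19/4)·R2: [0, 0, -174/5, -237/5, 15]
Echelon form has 3 nonzero rows, so rank(B) = 3.
The row space has dimension equal to the rank: 3.

3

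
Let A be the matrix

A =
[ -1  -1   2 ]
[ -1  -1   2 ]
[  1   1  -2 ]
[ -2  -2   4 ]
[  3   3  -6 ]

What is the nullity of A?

2

Row reduce to echelon form.
R2 ← R2 − R1: [0, 0, 0]
R3 ← R3 + R1: [0, 0, 0]
R4 ← R4 − (2)·R1: [0, 0, 0]
R5 ← R5 + (3)·R1: [0, 0, 0]
1 nonzero row, so rank(A) = 1.
A has 3 columns; by rank–nullity, nullity = 3 − 1 = 2.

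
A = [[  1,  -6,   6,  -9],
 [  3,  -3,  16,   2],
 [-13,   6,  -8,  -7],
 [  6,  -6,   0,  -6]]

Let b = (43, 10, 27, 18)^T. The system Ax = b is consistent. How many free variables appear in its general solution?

0

Row reduce the augmented matrix [A | b].
R2 ← R2 − (3)·R1: [0, 15, -2, 29, -119]
R3 ← R3 + (13)·R1: [0, -72, 70, -124, 586]
R4 ← R4 − (6)·R1: [0, 30, -36, 48, -240]
R3 ← R3 + (24/5)·R2: [0, 0, 302/5, 76/5, 74/5]
R4 ← R4 − (2)·R2: [0, 0, -32, -10, -2]
R4 ← R4 + (80/151)·R3: [0, 0, 0, -294/151, 882/151]
The echelon form has 4 nonzero rows, and every pivot lies in the first 4 columns, so rank(A) = rank([A|b]) = 4.
The system is consistent.
Free variables = (unknowns) − (rank) = 4 − 4 = 0.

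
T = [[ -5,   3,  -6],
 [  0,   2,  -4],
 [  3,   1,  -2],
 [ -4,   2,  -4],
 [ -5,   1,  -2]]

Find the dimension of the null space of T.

Row reduce to echelon form.
R3 ← R3 + (3/5)·R1: [0, 14/5, -28/5]
R4 ← R4 − (4/5)·R1: [0, -2/5, 4/5]
R5 ← R5 − R1: [0, -2, 4]
R3 ← R3 − (7/5)·R2: [0, 0, 0]
R4 ← R4 + (1/5)·R2: [0, 0, 0]
R5 ← R5 + R2: [0, 0, 0]
2 nonzero rows, so rank(T) = 2.
T has 3 columns; by rank–nullity, nullity = 3 − 2 = 1.

1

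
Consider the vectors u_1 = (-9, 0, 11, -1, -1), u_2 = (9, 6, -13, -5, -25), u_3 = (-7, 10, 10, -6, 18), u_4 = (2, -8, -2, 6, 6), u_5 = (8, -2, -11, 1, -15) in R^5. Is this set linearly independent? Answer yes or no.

Form the matrix with these vectors as rows and row reduce.
R2 ← R2 + R1: [0, 6, -2, -6, -26]
R3 ← R3 − (7/9)·R1: [0, 10, 13/9, -47/9, 169/9]
R4 ← R4 + (2/9)·R1: [0, -8, 4/9, 52/9, 52/9]
R5 ← R5 + (8/9)·R1: [0, -2, -11/9, 1/9, -143/9]
R3 ← R3 − (5/3)·R2: [0, 0, 43/9, 43/9, 559/9]
R4 ← R4 + (4/3)·R2: [0, 0, -20/9, -20/9, -260/9]
R5 ← R5 + (1/3)·R2: [0, 0, -17/9, -17/9, -221/9]
R4 ← R4 + (20/43)·R3: [0, 0, 0, 0, 0]
R5 ← R5 + (17/43)·R3: [0, 0, 0, 0, 0]
3 nonzero rows, so the 5 vectors span a space of dimension 3.
Since 3 < 5, the vectors are linearly dependent.

no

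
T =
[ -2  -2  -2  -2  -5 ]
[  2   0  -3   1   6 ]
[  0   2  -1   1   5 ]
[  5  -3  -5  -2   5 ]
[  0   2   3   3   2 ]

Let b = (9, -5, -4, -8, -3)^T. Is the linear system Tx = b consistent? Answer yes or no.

Row reduce the augmented matrix [T | b].
R2 ← R2 + R1: [0, -2, -5, -1, 1, 4]
R4 ← R4 + (5/2)·R1: [0, -8, -10, -7, -15/2, 29/2]
R3 ← R3 + R2: [0, 0, -6, 0, 6, 0]
R4 ← R4 − (4)·R2: [0, 0, 10, -3, -23/2, -3/2]
R5 ← R5 + R2: [0, 0, -2, 2, 3, 1]
R4 ← R4 + (5/3)·R3: [0, 0, 0, -3, -3/2, -3/2]
R5 ← R5 − (1/3)·R3: [0, 0, 0, 2, 1, 1]
R5 ← R5 + (2/3)·R4: [0, 0, 0, 0, 0, 0]
The echelon form has 4 nonzero rows, and every pivot lies in the first 5 columns, so rank(T) = rank([T|b]) = 4.
The system is consistent.

yes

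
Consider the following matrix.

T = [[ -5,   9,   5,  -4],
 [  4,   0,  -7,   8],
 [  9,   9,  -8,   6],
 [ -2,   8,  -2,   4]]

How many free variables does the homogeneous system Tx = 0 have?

Row reduce to echelon form.
R2 ← R2 + (4/5)·R1: [0, 36/5, -3, 24/5]
R3 ← R3 + (9/5)·R1: [0, 126/5, 1, -6/5]
R4 ← R4 − (2/5)·R1: [0, 22/5, -4, 28/5]
R3 ← R3 − (7/2)·R2: [0, 0, 23/2, -18]
R4 ← R4 − (11/18)·R2: [0, 0, -13/6, 8/3]
R4 ← R4 + (13/69)·R3: [0, 0, 0, -50/69]
4 nonzero rows, so rank(T) = 4.
T has 4 columns; by rank–nullity, nullity = 4 − 4 = 0.

0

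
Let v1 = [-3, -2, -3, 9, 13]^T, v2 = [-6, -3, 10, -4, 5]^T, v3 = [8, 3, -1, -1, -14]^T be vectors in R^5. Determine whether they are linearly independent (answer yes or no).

yes

Form the matrix with these vectors as rows and row reduce.
R2 ← R2 − (2)·R1: [0, 1, 16, -22, -21]
R3 ← R3 + (8/3)·R1: [0, -7/3, -9, 23, 62/3]
R3 ← R3 + (7/3)·R2: [0, 0, 85/3, -85/3, -85/3]
3 nonzero rows, so the 3 vectors span a space of dimension 3.
Since 3 = 3, the vectors are linearly independent.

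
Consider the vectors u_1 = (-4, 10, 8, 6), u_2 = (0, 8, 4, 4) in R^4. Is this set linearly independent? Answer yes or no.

Form the matrix with these vectors as rows and row reduce.
2 nonzero rows, so the 2 vectors span a space of dimension 2.
Since 2 = 2, the vectors are linearly independent.

yes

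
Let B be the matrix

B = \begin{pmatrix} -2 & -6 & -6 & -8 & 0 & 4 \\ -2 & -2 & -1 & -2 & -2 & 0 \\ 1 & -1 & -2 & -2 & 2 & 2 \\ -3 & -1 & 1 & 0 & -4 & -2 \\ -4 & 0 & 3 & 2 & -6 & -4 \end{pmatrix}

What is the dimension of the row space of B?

Row reduce to echelon form.
R2 ← R2 − R1: [0, 4, 5, 6, -2, -4]
R3 ← R3 + (1/2)·R1: [0, -4, -5, -6, 2, 4]
R4 ← R4 − (3/2)·R1: [0, 8, 10, 12, -4, -8]
R5 ← R5 − (2)·R1: [0, 12, 15, 18, -6, -12]
R3 ← R3 + R2: [0, 0, 0, 0, 0, 0]
R4 ← R4 − (2)·R2: [0, 0, 0, 0, 0, 0]
R5 ← R5 − (3)·R2: [0, 0, 0, 0, 0, 0]
Echelon form has 2 nonzero rows, so rank(B) = 2.
The row space has dimension equal to the rank: 2.

2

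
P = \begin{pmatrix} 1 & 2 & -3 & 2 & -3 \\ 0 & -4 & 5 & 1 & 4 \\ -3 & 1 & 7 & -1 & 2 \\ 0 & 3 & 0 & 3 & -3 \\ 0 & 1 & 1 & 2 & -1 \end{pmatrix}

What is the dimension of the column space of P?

Row reduce to echelon form.
R3 ← R3 + (3)·R1: [0, 7, -2, 5, -7]
R3 ← R3 + (7/4)·R2: [0, 0, 27/4, 27/4, 0]
R4 ← R4 + (3/4)·R2: [0, 0, 15/4, 15/4, 0]
R5 ← R5 + (1/4)·R2: [0, 0, 9/4, 9/4, 0]
R4 ← R4 − (5/9)·R3: [0, 0, 0, 0, 0]
R5 ← R5 − (1/3)·R3: [0, 0, 0, 0, 0]
Echelon form has 3 nonzero rows, so rank(P) = 3.
The column space has dimension equal to the rank: 3.

3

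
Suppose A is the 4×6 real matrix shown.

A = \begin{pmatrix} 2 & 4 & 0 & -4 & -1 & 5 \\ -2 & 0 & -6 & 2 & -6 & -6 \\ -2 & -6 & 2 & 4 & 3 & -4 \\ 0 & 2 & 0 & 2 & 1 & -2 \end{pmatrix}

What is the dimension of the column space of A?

Row reduce to echelon form.
R2 ← R2 + R1: [0, 4, -6, -2, -7, -1]
R3 ← R3 + R1: [0, -2, 2, 0, 2, 1]
R3 ← R3 + (1/2)·R2: [0, 0, -1, -1, -3/2, 1/2]
R4 ← R4 − (1/2)·R2: [0, 0, 3, 3, 9/2, -3/2]
R4 ← R4 + (3)·R3: [0, 0, 0, 0, 0, 0]
Echelon form has 3 nonzero rows, so rank(A) = 3.
The column space has dimension equal to the rank: 3.

3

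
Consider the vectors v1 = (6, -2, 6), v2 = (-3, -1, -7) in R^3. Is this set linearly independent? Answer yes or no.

Form the matrix with these vectors as rows and row reduce.
R2 ← R2 + (1/2)·R1: [0, -2, -4]
2 nonzero rows, so the 2 vectors span a space of dimension 2.
Since 2 = 2, the vectors are linearly independent.

yes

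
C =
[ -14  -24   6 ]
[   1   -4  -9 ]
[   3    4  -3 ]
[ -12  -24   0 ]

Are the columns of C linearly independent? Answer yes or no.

no

Row reduce C to echelon form.
R2 ← R2 + (1/14)·R1: [0, -40/7, -60/7]
R3 ← R3 + (3/14)·R1: [0, -8/7, -12/7]
R4 ← R4 − (6/7)·R1: [0, -24/7, -36/7]
R3 ← R3 − (1/5)·R2: [0, 0, 0]
R4 ← R4 − (3/5)·R2: [0, 0, 0]
2 pivots among 3 columns.
Only 2 < 3 pivot columns, so the columns are linearly dependent.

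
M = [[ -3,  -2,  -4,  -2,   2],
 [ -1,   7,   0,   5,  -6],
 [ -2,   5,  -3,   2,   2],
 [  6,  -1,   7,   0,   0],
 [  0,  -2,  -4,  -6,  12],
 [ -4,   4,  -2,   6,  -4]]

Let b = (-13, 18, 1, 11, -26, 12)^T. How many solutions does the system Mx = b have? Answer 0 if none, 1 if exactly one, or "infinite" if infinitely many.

infinite

Row reduce the augmented matrix [M | b].
R2 ← R2 − (1/3)·R1: [0, 23/3, 4/3, 17/3, -20/3, 67/3]
R3 ← R3 − (2/3)·R1: [0, 19/3, -1/3, 10/3, 2/3, 29/3]
R4 ← R4 + (2)·R1: [0, -5, -1, -4, 4, -15]
R6 ← R6 − (4/3)·R1: [0, 20/3, 10/3, 26/3, -20/3, 88/3]
R3 ← R3 − (19/23)·R2: [0, 0, -33/23, -31/23, 142/23, -202/23]
R4 ← R4 + (15/23)·R2: [0, 0, -3/23, -7/23, -8/23, -10/23]
R5 ← R5 + (6/23)·R2: [0, 0, -84/23, -104/23, 236/23, -464/23]
R6 ← R6 − (20/23)·R2: [0, 0, 50/23, 86/23, -20/23, 228/23]
R4 ← R4 − (1/11)·R3: [0, 0, 0, -2/11, -10/11, 4/11]
R5 ← R5 − (28/11)·R3: [0, 0, 0, -12/11, -60/11, 24/11]
R6 ← R6 + (50/33)·R3: [0, 0, 0, 56/33, 280/33, -112/33]
R5 ← R5 − (6)·R4: [0, 0, 0, 0, 0, 0]
R6 ← R6 + (28/3)·R4: [0, 0, 0, 0, 0, 0]
The echelon form has 4 nonzero rows, and every pivot lies in the first 5 columns, so rank(M) = rank([M|b]) = 4.
The system is consistent.
rank = 4 < 5 unknowns, so there are infinitely many solutions.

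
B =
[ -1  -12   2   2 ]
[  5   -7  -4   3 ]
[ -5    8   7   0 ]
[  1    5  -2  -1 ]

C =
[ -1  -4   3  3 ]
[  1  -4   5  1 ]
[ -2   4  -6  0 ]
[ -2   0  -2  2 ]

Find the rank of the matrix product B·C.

2

First compute BC:
[[-19,  60, -79, -11],
 [-10,  -8,  -2,  14],
 [ -1,  16, -17,  -7],
 [ 10, -32,  42,   6]]
Now row reduce the product.
R2 ← R2 − (10/19)·R1: [0, -752/19, 752/19, 376/19]
R3 ← R3 − (1/19)·R1: [0, 244/19, -244/19, -122/19]
R4 ← R4 + (10/19)·R1: [0, -8/19, 8/19, 4/19]
R3 ← R3 + (61/188)·R2: [0, 0, 0, 0]
R4 ← R4 − (1/94)·R2: [0, 0, 0, 0]
2 nonzero rows, so rank(BC) = 2.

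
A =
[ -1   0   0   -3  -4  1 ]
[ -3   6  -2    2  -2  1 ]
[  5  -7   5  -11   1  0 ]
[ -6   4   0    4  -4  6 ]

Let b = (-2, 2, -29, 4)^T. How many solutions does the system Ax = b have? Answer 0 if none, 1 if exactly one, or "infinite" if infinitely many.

Row reduce the augmented matrix [A | b].
R2 ← R2 − (3)·R1: [0, 6, -2, 11, 10, -2, 8]
R3 ← R3 + (5)·R1: [0, -7, 5, -26, -19, 5, -39]
R4 ← R4 − (6)·R1: [0, 4, 0, 22, 20, 0, 16]
R3 ← R3 + (7/6)·R2: [0, 0, 8/3, -79/6, -22/3, 8/3, -89/3]
R4 ← R4 − (2/3)·R2: [0, 0, 4/3, 44/3, 40/3, 4/3, 32/3]
R4 ← R4 − (1/2)·R3: [0, 0, 0, 85/4, 17, 0, 51/2]
The echelon form has 4 nonzero rows, and every pivot lies in the first 6 columns, so rank(A) = rank([A|b]) = 4.
The system is consistent.
rank = 4 < 6 unknowns, so there are infinitely many solutions.

infinite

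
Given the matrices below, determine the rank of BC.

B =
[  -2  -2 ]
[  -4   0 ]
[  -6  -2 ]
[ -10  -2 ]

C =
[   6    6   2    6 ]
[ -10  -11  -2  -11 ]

2

First compute BC:
[[  8,  10,   0,  10],
 [-24, -24,  -8, -24],
 [-16, -14,  -8, -14],
 [-40, -38, -16, -38]]
Now row reduce the product.
R2 ← R2 + (3)·R1: [0, 6, -8, 6]
R3 ← R3 + (2)·R1: [0, 6, -8, 6]
R4 ← R4 + (5)·R1: [0, 12, -16, 12]
R3 ← R3 − R2: [0, 0, 0, 0]
R4 ← R4 − (2)·R2: [0, 0, 0, 0]
2 nonzero rows, so rank(BC) = 2.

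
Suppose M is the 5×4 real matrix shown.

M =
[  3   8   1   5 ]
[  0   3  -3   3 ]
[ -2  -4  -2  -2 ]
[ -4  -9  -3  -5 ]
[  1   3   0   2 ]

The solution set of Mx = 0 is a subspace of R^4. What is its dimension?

Row reduce to echelon form.
R3 ← R3 + (2/3)·R1: [0, 4/3, -4/3, 4/3]
R4 ← R4 + (4/3)·R1: [0, 5/3, -5/3, 5/3]
R5 ← R5 − (1/3)·R1: [0, 1/3, -1/3, 1/3]
R3 ← R3 − (4/9)·R2: [0, 0, 0, 0]
R4 ← R4 − (5/9)·R2: [0, 0, 0, 0]
R5 ← R5 − (1/9)·R2: [0, 0, 0, 0]
2 nonzero rows, so rank(M) = 2.
M has 4 columns; by rank–nullity, nullity = 4 − 2 = 2.

2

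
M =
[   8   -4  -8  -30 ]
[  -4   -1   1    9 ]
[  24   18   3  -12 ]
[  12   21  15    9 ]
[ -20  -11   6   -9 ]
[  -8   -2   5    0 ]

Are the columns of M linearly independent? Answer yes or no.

no

Row reduce M to echelon form.
R2 ← R2 + (1/2)·R1: [0, -3, -3, -6]
R3 ← R3 − (3)·R1: [0, 30, 27, 78]
R4 ← R4 − (3/2)·R1: [0, 27, 27, 54]
R5 ← R5 + (5/2)·R1: [0, -21, -14, -84]
R6 ← R6 + R1: [0, -6, -3, -30]
R3 ← R3 + (10)·R2: [0, 0, -3, 18]
R4 ← R4 + (9)·R2: [0, 0, 0, 0]
R5 ← R5 − (7)·R2: [0, 0, 7, -42]
R6 ← R6 − (2)·R2: [0, 0, 3, -18]
R5 ← R5 + (7/3)·R3: [0, 0, 0, 0]
R6 ← R6 + R3: [0, 0, 0, 0]
3 pivots among 4 columns.
Only 3 < 4 pivot columns, so the columns are linearly dependent.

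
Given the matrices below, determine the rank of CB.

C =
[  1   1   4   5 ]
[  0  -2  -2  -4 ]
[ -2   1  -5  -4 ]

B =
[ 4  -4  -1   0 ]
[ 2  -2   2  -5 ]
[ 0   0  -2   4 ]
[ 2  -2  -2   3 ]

2

First compute CB:
[[ 16, -16, -17,  26],
 [-12,  12,   8, -10],
 [-14,  14,  22, -37]]
Now row reduce the product.
R2 ← R2 + (3/4)·R1: [0, 0, -19/4, 19/2]
R3 ← R3 + (7/8)·R1: [0, 0, 57/8, -57/4]
R3 ← R3 + (3/2)·R2: [0, 0, 0, 0]
2 nonzero rows, so rank(CB) = 2.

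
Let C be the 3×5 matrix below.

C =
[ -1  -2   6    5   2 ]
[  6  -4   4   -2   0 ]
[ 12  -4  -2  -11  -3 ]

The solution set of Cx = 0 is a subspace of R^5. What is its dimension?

3

Row reduce to echelon form.
R2 ← R2 + (6)·R1: [0, -16, 40, 28, 12]
R3 ← R3 + (12)·R1: [0, -28, 70, 49, 21]
R3 ← R3 − (7/4)·R2: [0, 0, 0, 0, 0]
2 nonzero rows, so rank(C) = 2.
C has 5 columns; by rank–nullity, nullity = 5 − 2 = 3.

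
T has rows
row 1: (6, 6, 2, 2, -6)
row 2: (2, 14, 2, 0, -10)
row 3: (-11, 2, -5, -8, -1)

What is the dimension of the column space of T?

3

Row reduce to echelon form.
R2 ← R2 − (1/3)·R1: [0, 12, 4/3, -2/3, -8]
R3 ← R3 + (11/6)·R1: [0, 13, -4/3, -13/3, -12]
R3 ← R3 − (13/12)·R2: [0, 0, -25/9, -65/18, -10/3]
Echelon form has 3 nonzero rows, so rank(T) = 3.
The column space has dimension equal to the rank: 3.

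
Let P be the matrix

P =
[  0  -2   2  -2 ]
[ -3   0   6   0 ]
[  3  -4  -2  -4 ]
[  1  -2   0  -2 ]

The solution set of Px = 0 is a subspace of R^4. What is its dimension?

Row reduce to echelon form.
Swap R1 ↔ R2
R3 ← R3 + R1: [0, -4, 4, -4]
R4 ← R4 + (1/3)·R1: [0, -2, 2, -2]
R3 ← R3 − (2)·R2: [0, 0, 0, 0]
R4 ← R4 − R2: [0, 0, 0, 0]
2 nonzero rows, so rank(P) = 2.
P has 4 columns; by rank–nullity, nullity = 4 − 2 = 2.

2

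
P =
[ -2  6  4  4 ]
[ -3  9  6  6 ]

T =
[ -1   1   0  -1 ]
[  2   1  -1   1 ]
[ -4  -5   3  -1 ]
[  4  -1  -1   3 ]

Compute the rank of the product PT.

First compute PT:
[[ 14, -20,   2,  16],
 [ 21, -30,   3,  24]]
Now row reduce the product.
R2 ← R2 − (3/2)·R1: [0, 0, 0, 0]
1 nonzero row, so rank(PT) = 1.

1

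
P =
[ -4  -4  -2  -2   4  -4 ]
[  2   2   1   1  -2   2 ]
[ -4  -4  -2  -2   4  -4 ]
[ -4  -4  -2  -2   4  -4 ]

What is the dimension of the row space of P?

1

Row reduce to echelon form.
R2 ← R2 + (1/2)·R1: [0, 0, 0, 0, 0, 0]
R3 ← R3 − R1: [0, 0, 0, 0, 0, 0]
R4 ← R4 − R1: [0, 0, 0, 0, 0, 0]
Echelon form has 1 nonzero row, so rank(P) = 1.
The row space has dimension equal to the rank: 1.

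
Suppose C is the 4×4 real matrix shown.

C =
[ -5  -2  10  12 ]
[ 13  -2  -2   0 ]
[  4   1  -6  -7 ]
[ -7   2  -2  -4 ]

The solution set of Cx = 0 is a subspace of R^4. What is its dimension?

2

Row reduce to echelon form.
R2 ← R2 + (13/5)·R1: [0, -36/5, 24, 156/5]
R3 ← R3 + (4/5)·R1: [0, -3/5, 2, 13/5]
R4 ← R4 − (7/5)·R1: [0, 24/5, -16, -104/5]
R3 ← R3 − (1/12)·R2: [0, 0, 0, 0]
R4 ← R4 + (2/3)·R2: [0, 0, 0, 0]
2 nonzero rows, so rank(C) = 2.
C has 4 columns; by rank–nullity, nullity = 4 − 2 = 2.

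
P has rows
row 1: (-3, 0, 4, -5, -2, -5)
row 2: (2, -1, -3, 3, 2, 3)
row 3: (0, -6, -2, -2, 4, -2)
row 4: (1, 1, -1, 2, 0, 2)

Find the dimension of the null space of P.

Row reduce to echelon form.
R2 ← R2 + (2/3)·R1: [0, -1, -1/3, -1/3, 2/3, -1/3]
R4 ← R4 + (1/3)·R1: [0, 1, 1/3, 1/3, -2/3, 1/3]
R3 ← R3 − (6)·R2: [0, 0, 0, 0, 0, 0]
R4 ← R4 + R2: [0, 0, 0, 0, 0, 0]
2 nonzero rows, so rank(P) = 2.
P has 6 columns; by rank–nullity, nullity = 6 − 2 = 4.

4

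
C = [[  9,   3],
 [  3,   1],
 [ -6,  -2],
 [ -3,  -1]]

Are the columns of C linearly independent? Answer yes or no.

no

Row reduce C to echelon form.
R2 ← R2 − (1/3)·R1: [0, 0]
R3 ← R3 + (2/3)·R1: [0, 0]
R4 ← R4 + (1/3)·R1: [0, 0]
1 pivot among 2 columns.
Only 1 < 2 pivot columns, so the columns are linearly dependent.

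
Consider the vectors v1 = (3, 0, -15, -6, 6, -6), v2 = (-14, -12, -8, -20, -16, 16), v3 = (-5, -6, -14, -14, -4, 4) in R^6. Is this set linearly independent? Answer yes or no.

Form the matrix with these vectors as rows and row reduce.
R2 ← R2 + (14/3)·R1: [0, -12, -78, -48, 12, -12]
R3 ← R3 + (5/3)·R1: [0, -6, -39, -24, 6, -6]
R3 ← R3 − (1/2)·R2: [0, 0, 0, 0, 0, 0]
2 nonzero rows, so the 3 vectors span a space of dimension 2.
Since 2 < 3, the vectors are linearly dependent.

no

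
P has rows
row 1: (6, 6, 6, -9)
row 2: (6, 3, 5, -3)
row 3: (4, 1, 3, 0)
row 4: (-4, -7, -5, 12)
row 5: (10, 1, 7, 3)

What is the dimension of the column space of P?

2

Row reduce to echelon form.
R2 ← R2 − R1: [0, -3, -1, 6]
R3 ← R3 − (2/3)·R1: [0, -3, -1, 6]
R4 ← R4 + (2/3)·R1: [0, -3, -1, 6]
R5 ← R5 − (5/3)·R1: [0, -9, -3, 18]
R3 ← R3 − R2: [0, 0, 0, 0]
R4 ← R4 − R2: [0, 0, 0, 0]
R5 ← R5 − (3)·R2: [0, 0, 0, 0]
Echelon form has 2 nonzero rows, so rank(P) = 2.
The column space has dimension equal to the rank: 2.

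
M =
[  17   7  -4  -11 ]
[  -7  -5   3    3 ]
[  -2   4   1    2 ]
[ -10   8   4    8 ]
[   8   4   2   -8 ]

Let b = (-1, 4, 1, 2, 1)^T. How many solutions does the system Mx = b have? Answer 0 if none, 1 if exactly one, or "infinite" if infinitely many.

0

Row reduce the augmented matrix [M | b].
R2 ← R2 + (7/17)·R1: [0, -36/17, 23/17, -26/17, 61/17]
R3 ← R3 + (2/17)·R1: [0, 82/17, 9/17, 12/17, 15/17]
R4 ← R4 + (10/17)·R1: [0, 206/17, 28/17, 26/17, 24/17]
R5 ← R5 − (8/17)·R1: [0, 12/17, 66/17, -48/17, 25/17]
R3 ← R3 + (41/18)·R2: [0, 0, 65/18, -25/9, 163/18]
R4 ← R4 + (103/18)·R2: [0, 0, 169/18, -65/9, 395/18]
R5 ← R5 + (1/3)·R2: [0, 0, 13/3, -10/3, 8/3]
R4 ← R4 − (13/5)·R3: [0, 0, 0, 0, -8/5]
R5 ← R5 − (6/5)·R3: [0, 0, 0, 0, -41/5]
R5 ← R5 − (41/8)·R4: [0, 0, 0, 0, 0]
The echelon form has 4 nonzero rows; the last pivot sits in the augmented column, so rank(M) = 3 but rank([M|b]) = 4.
Since the ranks differ, the system is inconsistent.
It has no solutions.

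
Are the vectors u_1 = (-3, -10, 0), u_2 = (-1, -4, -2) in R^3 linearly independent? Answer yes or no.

Form the matrix with these vectors as rows and row reduce.
R2 ← R2 − (1/3)·R1: [0, -2/3, -2]
2 nonzero rows, so the 2 vectors span a space of dimension 2.
Since 2 = 2, the vectors are linearly independent.

yes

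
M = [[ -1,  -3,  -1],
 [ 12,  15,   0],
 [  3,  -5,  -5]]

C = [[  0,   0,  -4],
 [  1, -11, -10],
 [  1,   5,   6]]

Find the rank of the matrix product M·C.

First compute MC:
[[ -4,  28,  28],
 [ 15, -165, -198],
 [-10,  30,   8]]
Now row reduce the product.
R2 ← R2 + (15/4)·R1: [0, -60, -93]
R3 ← R3 − (5/2)·R1: [0, -40, -62]
R3 ← R3 − (2/3)·R2: [0, 0, 0]
2 nonzero rows, so rank(MC) = 2.

2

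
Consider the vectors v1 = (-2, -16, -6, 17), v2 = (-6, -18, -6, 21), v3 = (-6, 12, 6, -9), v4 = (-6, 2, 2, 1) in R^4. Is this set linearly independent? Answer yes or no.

no

Form the matrix with these vectors as rows and row reduce.
R2 ← R2 − (3)·R1: [0, 30, 12, -30]
R3 ← R3 − (3)·R1: [0, 60, 24, -60]
R4 ← R4 − (3)·R1: [0, 50, 20, -50]
R3 ← R3 − (2)·R2: [0, 0, 0, 0]
R4 ← R4 − (5/3)·R2: [0, 0, 0, 0]
2 nonzero rows, so the 4 vectors span a space of dimension 2.
Since 2 < 4, the vectors are linearly dependent.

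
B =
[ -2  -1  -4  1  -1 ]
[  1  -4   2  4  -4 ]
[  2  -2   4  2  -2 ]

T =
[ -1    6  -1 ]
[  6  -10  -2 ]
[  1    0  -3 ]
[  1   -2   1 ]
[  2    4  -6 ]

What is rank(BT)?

2

First compute BT:
[[ -9,  -8,  23],
 [-27,  22,  29],
 [-12,  20,   4]]
Now row reduce the product.
R2 ← R2 − (3)·R1: [0, 46, -40]
R3 ← R3 − (4/3)·R1: [0, 92/3, -80/3]
R3 ← R3 − (2/3)·R2: [0, 0, 0]
2 nonzero rows, so rank(BT) = 2.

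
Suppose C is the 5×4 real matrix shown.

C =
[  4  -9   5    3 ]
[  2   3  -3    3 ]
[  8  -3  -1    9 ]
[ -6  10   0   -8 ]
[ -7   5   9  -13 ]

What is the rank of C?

Row reduce to echelon form.
R2 ← R2 − (1/2)·R1: [0, 15/2, -11/2, 3/2]
R3 ← R3 − (2)·R1: [0, 15, -11, 3]
R4 ← R4 + (3/2)·R1: [0, -7/2, 15/2, -7/2]
R5 ← R5 + (7/4)·R1: [0, -43/4, 71/4, -31/4]
R3 ← R3 − (2)·R2: [0, 0, 0, 0]
R4 ← R4 + (7/15)·R2: [0, 0, 74/15, -14/5]
R5 ← R5 + (43/30)·R2: [0, 0, 148/15, -28/5]
Swap R3 ↔ R4
R5 ← R5 − (2)·R3: [0, 0, 0, 0]
Echelon form has 3 nonzero rows, so rank(C) = 3.

3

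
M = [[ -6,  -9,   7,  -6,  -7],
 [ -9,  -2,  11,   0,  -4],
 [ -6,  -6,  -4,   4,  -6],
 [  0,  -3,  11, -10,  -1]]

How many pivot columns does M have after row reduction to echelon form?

Row reduce to echelon form.
R2 ← R2 − (3/2)·R1: [0, 23/2, 1/2, 9, 13/2]
R3 ← R3 − R1: [0, 3, -11, 10, 1]
R3 ← R3 − (6/23)·R2: [0, 0, -256/23, 176/23, -16/23]
R4 ← R4 + (6/23)·R2: [0, 0, 256/23, -176/23, 16/23]
R4 ← R4 + R3: [0, 0, 0, 0, 0]
Echelon form has 3 nonzero rows, so rank(M) = 3.
Each nonzero row contributes one pivot column: 3 pivot columns.

3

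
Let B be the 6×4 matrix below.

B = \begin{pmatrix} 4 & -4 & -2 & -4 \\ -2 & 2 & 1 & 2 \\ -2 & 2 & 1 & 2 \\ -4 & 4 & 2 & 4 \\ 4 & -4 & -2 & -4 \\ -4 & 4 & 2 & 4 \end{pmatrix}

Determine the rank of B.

1

Row reduce to echelon form.
R2 ← R2 + (1/2)·R1: [0, 0, 0, 0]
R3 ← R3 + (1/2)·R1: [0, 0, 0, 0]
R4 ← R4 + R1: [0, 0, 0, 0]
R5 ← R5 − R1: [0, 0, 0, 0]
R6 ← R6 + R1: [0, 0, 0, 0]
Echelon form has 1 nonzero row, so rank(B) = 1.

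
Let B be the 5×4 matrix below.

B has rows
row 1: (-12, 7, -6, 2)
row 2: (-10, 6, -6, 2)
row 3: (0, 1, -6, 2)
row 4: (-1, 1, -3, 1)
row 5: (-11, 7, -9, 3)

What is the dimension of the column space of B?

Row reduce to echelon form.
R2 ← R2 − (5/6)·R1: [0, 1/6, -1, 1/3]
R4 ← R4 − (1/12)·R1: [0, 5/12, -5/2, 5/6]
R5 ← R5 − (11/12)·R1: [0, 7/12, -7/2, 7/6]
R3 ← R3 − (6)·R2: [0, 0, 0, 0]
R4 ← R4 − (5/2)·R2: [0, 0, 0, 0]
R5 ← R5 − (7/2)·R2: [0, 0, 0, 0]
Echelon form has 2 nonzero rows, so rank(B) = 2.
The column space has dimension equal to the rank: 2.

2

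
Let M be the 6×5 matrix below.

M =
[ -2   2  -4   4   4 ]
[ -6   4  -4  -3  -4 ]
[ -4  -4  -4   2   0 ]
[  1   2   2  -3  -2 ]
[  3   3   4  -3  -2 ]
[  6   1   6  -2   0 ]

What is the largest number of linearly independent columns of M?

Row reduce to echelon form.
R2 ← R2 − (3)·R1: [0, -2, 8, -15, -16]
R3 ← R3 − (2)·R1: [0, -8, 4, -6, -8]
R4 ← R4 + (1/2)·R1: [0, 3, 0, -1, 0]
R5 ← R5 + (3/2)·R1: [0, 6, -2, 3, 4]
R6 ← R6 + (3)·R1: [0, 7, -6, 10, 12]
R3 ← R3 − (4)·R2: [0, 0, -28, 54, 56]
R4 ← R4 + (3/2)·R2: [0, 0, 12, -47/2, -24]
R5 ← R5 + (3)·R2: [0, 0, 22, -42, -44]
R6 ← R6 + (7/2)·R2: [0, 0, 22, -85/2, -44]
R4 ← R4 + (3/7)·R3: [0, 0, 0, -5/14, 0]
R5 ← R5 + (11/14)·R3: [0, 0, 0, 3/7, 0]
R6 ← R6 + (11/14)·R3: [0, 0, 0, -1/14, 0]
R5 ← R5 + (6/5)·R4: [0, 0, 0, 0, 0]
R6 ← R6 − (1/5)·R4: [0, 0, 0, 0, 0]
Echelon form has 4 nonzero rows, so rank(M) = 4.
The rank gives the maximum number of linearly independent columns: 4.

4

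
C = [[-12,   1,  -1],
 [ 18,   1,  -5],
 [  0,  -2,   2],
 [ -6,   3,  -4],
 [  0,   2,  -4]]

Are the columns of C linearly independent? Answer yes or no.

Row reduce C to echelon form.
R2 ← R2 + (3/2)·R1: [0, 5/2, -13/2]
R4 ← R4 − (1/2)·R1: [0, 5/2, -7/2]
R3 ← R3 + (4/5)·R2: [0, 0, -16/5]
R4 ← R4 − R2: [0, 0, 3]
R5 ← R5 − (4/5)·R2: [0, 0, 6/5]
R4 ← R4 + (15/16)·R3: [0, 0, 0]
R5 ← R5 + (3/8)·R3: [0, 0, 0]
3 pivots among 3 columns.
Every column is a pivot column, so the columns are linearly independent.

yes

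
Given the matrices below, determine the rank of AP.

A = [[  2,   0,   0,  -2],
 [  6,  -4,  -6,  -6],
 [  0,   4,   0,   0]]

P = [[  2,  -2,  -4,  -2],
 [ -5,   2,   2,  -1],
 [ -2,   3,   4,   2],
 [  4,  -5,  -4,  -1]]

3

First compute AP:
[[ -4,   6,   0,  -2],
 [ 20,  -8, -32, -14],
 [-20,   8,   8,  -4]]
Now row reduce the product.
R2 ← R2 + (5)·R1: [0, 22, -32, -24]
R3 ← R3 − (5)·R1: [0, -22, 8, 6]
R3 ← R3 + R2: [0, 0, -24, -18]
3 nonzero rows, so rank(AP) = 3.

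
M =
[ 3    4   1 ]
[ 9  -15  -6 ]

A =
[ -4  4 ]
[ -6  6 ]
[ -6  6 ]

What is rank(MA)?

1

First compute MA:
[[-42,  42],
 [ 90, -90]]
Now row reduce the product.
R2 ← R2 + (15/7)·R1: [0, 0]
1 nonzero row, so rank(MA) = 1.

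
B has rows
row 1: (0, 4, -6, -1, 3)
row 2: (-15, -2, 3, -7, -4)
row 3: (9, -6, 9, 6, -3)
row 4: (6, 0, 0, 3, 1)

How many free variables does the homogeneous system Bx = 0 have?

Row reduce to echelon form.
Swap R1 ↔ R2
R3 ← R3 + (3/5)·R1: [0, -36/5, 54/5, 9/5, -27/5]
R4 ← R4 + (2/5)·R1: [0, -4/5, 6/5, 1/5, -3/5]
R3 ← R3 + (9/5)·R2: [0, 0, 0, 0, 0]
R4 ← R4 + (1/5)·R2: [0, 0, 0, 0, 0]
2 nonzero rows, so rank(B) = 2.
B has 5 columns; by rank–nullity, nullity = 5 − 2 = 3.

3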